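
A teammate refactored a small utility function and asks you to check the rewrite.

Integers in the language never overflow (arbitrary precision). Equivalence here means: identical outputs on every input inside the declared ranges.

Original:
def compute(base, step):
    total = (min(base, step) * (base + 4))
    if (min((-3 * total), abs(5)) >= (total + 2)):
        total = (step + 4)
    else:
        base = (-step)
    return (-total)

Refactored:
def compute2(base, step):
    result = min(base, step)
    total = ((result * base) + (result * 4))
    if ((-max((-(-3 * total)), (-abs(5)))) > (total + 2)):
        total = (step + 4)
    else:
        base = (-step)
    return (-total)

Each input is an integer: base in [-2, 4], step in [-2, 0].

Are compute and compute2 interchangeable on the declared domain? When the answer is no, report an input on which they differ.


Whatever the rewrite altered, no input in the stated domain can expose a difference.
Spot check at base=0, step=0 — compute: total=0, then (min((-3 * total), abs(5)) >= (total + 2)) is false, then base=0, then returns 0. compute2: result=0, then total=0, then ((-max((-(-3 * total)), (-abs(5)))) > (total + 2)) is false, then base=0, then returns 0. Both give 0.
Every one of the 21 inputs gives matching results.
verdict: equivalent


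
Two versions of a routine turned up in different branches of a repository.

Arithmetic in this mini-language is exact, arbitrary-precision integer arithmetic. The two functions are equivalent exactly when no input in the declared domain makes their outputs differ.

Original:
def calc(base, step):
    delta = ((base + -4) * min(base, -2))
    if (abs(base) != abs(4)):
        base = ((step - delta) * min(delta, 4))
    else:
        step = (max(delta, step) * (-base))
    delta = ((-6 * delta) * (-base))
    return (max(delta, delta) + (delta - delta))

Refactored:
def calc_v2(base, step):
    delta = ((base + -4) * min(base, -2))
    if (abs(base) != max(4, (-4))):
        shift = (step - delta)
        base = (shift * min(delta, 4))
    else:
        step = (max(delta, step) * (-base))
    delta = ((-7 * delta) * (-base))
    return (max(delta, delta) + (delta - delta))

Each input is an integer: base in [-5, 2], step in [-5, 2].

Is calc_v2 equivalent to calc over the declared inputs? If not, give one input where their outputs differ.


base=-5, step=-5 yields -54000 from calc but -63000 from calc_v2.
verdict: not equivalent; witness: base=-5, step=-5


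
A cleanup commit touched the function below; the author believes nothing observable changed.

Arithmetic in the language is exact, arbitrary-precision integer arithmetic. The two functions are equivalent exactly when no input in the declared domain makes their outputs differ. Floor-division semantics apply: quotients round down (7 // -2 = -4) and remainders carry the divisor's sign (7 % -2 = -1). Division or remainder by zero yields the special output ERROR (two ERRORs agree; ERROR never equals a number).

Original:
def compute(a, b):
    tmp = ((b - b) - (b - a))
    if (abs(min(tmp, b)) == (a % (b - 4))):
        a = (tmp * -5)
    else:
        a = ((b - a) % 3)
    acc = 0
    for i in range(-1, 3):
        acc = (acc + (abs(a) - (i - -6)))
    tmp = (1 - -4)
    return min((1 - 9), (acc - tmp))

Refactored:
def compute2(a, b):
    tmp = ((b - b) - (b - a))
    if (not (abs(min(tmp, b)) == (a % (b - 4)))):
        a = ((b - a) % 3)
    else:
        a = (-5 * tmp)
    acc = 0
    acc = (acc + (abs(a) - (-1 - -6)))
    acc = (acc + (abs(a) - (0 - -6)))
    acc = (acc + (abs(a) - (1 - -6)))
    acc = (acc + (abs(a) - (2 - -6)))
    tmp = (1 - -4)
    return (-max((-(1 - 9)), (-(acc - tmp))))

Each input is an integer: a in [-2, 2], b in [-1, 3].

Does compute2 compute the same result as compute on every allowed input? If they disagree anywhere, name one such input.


The two versions differ — the changes include constant usage differs, loop structure differs, min/max/abs usage differs, local variable names differ, statement counts differ, arithmetic usage differs, boolean connective usage differs.
One worked example (a=2, b=3) — compute: tmp becomes -1; next (abs(min(tmp, b)) == (a % (b - 4))) evaluates to false; next a becomes 1; next acc becomes 0; next at i=-1:; next acc becomes -4; next at i=0:; next acc becomes -9; next at i=1:; next acc becomes -15; next at i=2:; next acc becomes -22; next tmp becomes 5; next final value -27; compute2: tmp becomes -1; next (not (abs(min(tmp, b)) == (a % (b - 4)))) evaluates to true; next a becomes 1; next acc becomes 0; next acc becomes -4; next acc becomes -9; next acc becomes -15; next acc becomes -22; next tmp becomes 5; next final value -27; agreement on -27.
Sweeping the whole domain (25 inputs) finds no disagreement.
verdict: equivalent


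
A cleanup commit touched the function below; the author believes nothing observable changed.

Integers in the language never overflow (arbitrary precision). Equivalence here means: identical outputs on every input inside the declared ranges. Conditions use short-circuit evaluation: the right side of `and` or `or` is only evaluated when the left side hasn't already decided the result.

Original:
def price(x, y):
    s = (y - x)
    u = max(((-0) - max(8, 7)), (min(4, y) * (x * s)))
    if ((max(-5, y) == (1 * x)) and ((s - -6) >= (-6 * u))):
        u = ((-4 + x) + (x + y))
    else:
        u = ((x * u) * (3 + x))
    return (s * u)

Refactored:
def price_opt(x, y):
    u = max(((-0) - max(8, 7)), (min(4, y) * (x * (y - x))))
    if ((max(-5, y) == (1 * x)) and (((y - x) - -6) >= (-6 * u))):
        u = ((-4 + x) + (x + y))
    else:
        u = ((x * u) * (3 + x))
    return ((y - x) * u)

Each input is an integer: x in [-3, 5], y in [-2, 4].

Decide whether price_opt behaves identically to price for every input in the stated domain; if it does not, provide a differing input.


Reading the diff, among the changes: statement counts differ; arithmetic usage differs; local variable names differ.
As a probe, take x=5, y=2: price runs s := -3 | u := -8 | ((max(-5, y) == (1 * x)) and ((s - -6) >= (-6 * u))): false | u := -320 | result 960; price_opt runs u := -8 | ((max(-5, y) == (1 * x)) and (((y - x) - -6) >= (-6 * u))): false | u := -320 | result 960; both end at 960.
Checked all 63 inputs in the declared domain: the outputs agree on every one.
verdict: equivalent


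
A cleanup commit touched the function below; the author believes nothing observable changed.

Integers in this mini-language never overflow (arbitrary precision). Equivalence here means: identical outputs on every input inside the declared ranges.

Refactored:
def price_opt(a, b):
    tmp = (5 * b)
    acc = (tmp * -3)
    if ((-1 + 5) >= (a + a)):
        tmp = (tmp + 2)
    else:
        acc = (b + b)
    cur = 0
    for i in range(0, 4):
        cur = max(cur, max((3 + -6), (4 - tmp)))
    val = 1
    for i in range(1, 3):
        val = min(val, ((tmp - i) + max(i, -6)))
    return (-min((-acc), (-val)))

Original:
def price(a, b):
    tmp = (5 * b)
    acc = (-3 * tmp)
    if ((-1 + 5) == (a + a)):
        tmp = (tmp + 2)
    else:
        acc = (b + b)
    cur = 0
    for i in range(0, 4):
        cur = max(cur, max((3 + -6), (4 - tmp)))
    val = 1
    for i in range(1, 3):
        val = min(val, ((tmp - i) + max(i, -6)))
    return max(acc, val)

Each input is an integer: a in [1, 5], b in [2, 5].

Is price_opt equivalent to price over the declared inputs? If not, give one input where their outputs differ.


The rewrite breaks on a=1, b=2, where the results are 4 and 1.
price: tmp := 10 | acc := -30 | ((-1 + 5) == (a + a)): false | acc := 4 | cur := 0 | iter i=0: | cur := 0 | iter i=1: | cur := 0 | iter i=2: | cur := 0 | iter i=3: | cur := 0 | val := 1 | iter i=1: | val := 1 | iter i=2: | val := 1 | result 4
price_opt: tmp := 10 | acc := -30 | ((-1 + 5) >= (a + a)): true | tmp := 12 | cur := 0 | iter i=0: | cur := 0 | iter i=1: | cur := 0 | iter i=2: | cur := 0 | iter i=3: | cur := 0 | val := 1 | iter i=1: | val := 1 | iter i=2: | val := 1 | result 1
verdict: not equivalent; witness: a=1, b=2


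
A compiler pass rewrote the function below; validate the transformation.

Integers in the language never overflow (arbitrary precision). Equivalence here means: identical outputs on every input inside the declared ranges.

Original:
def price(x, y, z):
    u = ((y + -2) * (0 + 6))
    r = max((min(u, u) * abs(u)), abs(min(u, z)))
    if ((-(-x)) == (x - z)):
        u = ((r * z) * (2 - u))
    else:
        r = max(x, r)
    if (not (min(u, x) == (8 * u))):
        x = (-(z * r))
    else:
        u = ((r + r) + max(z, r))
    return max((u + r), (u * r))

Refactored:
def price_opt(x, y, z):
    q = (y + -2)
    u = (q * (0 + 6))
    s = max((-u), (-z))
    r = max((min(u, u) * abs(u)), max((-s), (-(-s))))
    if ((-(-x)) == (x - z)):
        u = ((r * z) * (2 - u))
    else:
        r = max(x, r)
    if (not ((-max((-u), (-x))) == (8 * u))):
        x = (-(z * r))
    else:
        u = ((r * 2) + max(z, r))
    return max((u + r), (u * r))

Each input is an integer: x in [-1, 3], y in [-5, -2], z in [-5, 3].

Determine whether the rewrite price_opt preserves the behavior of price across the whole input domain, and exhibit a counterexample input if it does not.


Equivalent — the differences include min/max/abs usage differs; arithmetic usage differs; statement counts differ; local variable names differ; constant usage differs, yet no declared input distinguishes the two.
One worked example (x=2, y=-3, z=-5) — price: u becomes -30; next r becomes 30; next ((-(-x)) == (x - z)) evaluates to false; next r becomes 30; next (not (min(u, x) == (8 * u))) evaluates to true; next x becomes 150; next final value 0; price_opt: q becomes -5; next u becomes -30; next s becomes 30; next r becomes 30; next ((-(-x)) == (x - z)) evaluates to false; next r becomes 30; next (not ((-max((-u), (-x))) == (8 * u))) evaluates to true; next x becomes 150; next final value 0; agreement on 0.
An exhaustive pass over the 180 declared inputs shows identical outputs.
verdict: equivalent


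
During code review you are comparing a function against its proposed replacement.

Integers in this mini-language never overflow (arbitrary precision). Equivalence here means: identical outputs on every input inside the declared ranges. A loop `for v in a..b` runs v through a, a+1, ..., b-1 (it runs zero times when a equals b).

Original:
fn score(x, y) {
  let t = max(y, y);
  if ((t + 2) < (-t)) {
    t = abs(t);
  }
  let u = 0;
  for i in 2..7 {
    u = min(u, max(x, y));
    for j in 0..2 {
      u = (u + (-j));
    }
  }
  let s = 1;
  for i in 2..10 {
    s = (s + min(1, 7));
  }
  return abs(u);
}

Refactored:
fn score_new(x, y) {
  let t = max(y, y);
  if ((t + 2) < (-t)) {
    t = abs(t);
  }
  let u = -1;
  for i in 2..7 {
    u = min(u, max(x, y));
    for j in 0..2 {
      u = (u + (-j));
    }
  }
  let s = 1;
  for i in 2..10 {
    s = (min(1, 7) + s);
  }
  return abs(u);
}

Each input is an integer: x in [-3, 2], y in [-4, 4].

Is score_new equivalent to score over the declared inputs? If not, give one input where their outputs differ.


Take x=-3, y=0.
score: t := 0 | ((t + 2) < (-t)): false | u := 0 | iter i=2: | u := 0 | iter j=0: | u := 0 | iter j=1: | u := -1 | iter i=3: | u := -1 | iter j=0: | u := -1 | iter j=1: | u := -2 | iter i=4: | u := -2 | iter j=0: | u := -2 | iter j=1: | u := -3 | iter i=5: | u := -3 | iter j=0: | u := -3 | iter j=1: | u := -4 | iter i=6: | u := -4 | iter j=0: | u := -4 | iter j=1: | u := -5 | s := 1 | iter i=2: | s := 2 | iter i=3: | s := 3 | iter i=4: | s := 4 | iter i=5: | s := 5 | iter i=6: | s := 6 | iter i=7: | s := 7 | iter i=8: | s := 8 | iter i=9: | s := 9 | result 5
score_new: t := 0 | ((t + 2) < (-t)): false | u := -1 | iter i=2: | u := -1 | iter j=0: | u := -1 | iter j=1: | u := -2 | iter i=3: | u := -2 | iter j=0: | u := -2 | iter j=1: | u := -3 | iter i=4: | u := -3 | iter j=0: | u := -3 | iter j=1: | u := -4 | iter i=5: | u := -4 | iter j=0: | u := -4 | iter j=1: | u := -5 | iter i=6: | u := -5 | iter j=0: | u := -5 | iter j=1: | u := -6 | s := 1 | iter i=2: | s := 2 | iter i=3: | s := 3 | iter i=4: | s := 4 | iter i=5: | s := 5 | iter i=6: | s := 6 | iter i=7: | s := 7 | iter i=8: | s := 8 | iter i=9: | s := 9 | result 6
5 and 6 differ, so these are not the same function on this domain.
verdict: not equivalent; witness: x=-3, y=0


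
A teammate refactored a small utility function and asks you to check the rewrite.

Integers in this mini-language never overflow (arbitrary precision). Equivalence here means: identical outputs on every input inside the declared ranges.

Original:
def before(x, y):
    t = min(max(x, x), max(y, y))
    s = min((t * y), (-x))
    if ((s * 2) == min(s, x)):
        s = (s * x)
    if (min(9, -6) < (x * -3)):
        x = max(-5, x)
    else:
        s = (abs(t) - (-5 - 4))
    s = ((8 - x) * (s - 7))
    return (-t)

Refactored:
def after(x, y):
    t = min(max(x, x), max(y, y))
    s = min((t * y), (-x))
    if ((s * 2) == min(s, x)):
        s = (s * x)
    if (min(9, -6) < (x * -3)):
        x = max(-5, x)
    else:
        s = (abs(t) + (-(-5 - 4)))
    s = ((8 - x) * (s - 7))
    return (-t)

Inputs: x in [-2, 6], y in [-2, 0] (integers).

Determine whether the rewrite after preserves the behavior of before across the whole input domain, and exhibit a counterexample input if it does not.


This is a faithful refactor — arithmetic usage differs, but the computed results match everywhere.
One worked example (x=0, y=-1) — before: t := -1 | s := 0 | ((s * 2) == min(s, x)): true | s := 0 | (min(9, -6) < (x * -3)): true | x := 0 | s := -56 | result 1; after: t := -1 | s := 0 | ((s * 2) == min(s, x)): true | s := 0 | (min(9, -6) < (x * -3)): true | x := 0 | s := -56 | result 1; agreement on 1.
Every one of the 27 inputs gives matching results.
verdict: equivalent


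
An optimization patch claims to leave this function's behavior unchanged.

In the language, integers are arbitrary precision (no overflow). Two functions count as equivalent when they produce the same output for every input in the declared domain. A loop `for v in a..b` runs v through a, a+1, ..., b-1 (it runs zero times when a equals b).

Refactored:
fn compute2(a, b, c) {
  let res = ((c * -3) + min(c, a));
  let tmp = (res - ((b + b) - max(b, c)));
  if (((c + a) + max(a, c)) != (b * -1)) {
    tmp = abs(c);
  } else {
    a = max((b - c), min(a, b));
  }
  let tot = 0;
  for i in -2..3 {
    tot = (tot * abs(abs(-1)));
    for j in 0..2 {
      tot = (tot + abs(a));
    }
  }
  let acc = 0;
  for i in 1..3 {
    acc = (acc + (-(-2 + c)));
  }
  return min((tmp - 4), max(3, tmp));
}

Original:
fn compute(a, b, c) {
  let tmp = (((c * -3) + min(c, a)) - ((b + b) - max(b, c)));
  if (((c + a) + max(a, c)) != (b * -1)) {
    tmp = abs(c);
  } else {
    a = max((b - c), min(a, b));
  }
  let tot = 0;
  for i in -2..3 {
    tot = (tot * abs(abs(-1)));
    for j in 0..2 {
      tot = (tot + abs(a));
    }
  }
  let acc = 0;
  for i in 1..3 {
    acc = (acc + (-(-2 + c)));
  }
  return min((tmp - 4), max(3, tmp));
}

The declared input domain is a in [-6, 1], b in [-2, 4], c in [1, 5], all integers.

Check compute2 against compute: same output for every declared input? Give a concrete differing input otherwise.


Differences: statement counts differ, local variable names differ — yet all 280 inputs agree.
verdict: equivalent


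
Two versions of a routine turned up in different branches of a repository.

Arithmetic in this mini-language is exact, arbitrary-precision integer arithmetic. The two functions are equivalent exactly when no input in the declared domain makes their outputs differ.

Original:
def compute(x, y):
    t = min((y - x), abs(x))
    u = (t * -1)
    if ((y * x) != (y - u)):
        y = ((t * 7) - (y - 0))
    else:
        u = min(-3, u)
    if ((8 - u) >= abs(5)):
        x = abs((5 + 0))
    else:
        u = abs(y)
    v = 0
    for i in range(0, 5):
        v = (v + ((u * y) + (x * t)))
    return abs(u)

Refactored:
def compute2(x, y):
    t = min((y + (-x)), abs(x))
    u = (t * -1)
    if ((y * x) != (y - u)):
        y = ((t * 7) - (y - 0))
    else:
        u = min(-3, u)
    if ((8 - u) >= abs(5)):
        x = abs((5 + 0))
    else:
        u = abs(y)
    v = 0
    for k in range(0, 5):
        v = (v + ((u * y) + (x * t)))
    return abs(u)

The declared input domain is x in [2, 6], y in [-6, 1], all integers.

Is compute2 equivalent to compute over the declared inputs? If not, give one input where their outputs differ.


The two versions differ — the changes include local variable names differ; also arithmetic usage differs.
Tracing x=5, y=1: compute: t=-4, then u=4, then ((y * x) != (y - u)) is true, then y=-29, then ((8 - u) >= abs(5)) is false, then u=29, then v=0, then (i=0), then v=-861, then (i=1), then v=-1722, then (i=2), then v=-2583, then (i=3), then v=-3444, then (i=4), then v=-4305, then returns 29 | compute2: t=-4, then u=4, then ((y * x) != (y - u)) is true, then y=-29, then ((8 - u) >= abs(5)) is false, then u=29, then v=0, then (k=0), then v=-861, then (k=1), then v=-1722, then (k=2), then v=-2583, then (k=3), then v=-3444, then (k=4), then v=-4305, then returns 29 — matching result 29.
Checked all 40 inputs in the declared domain: the outputs agree on every one.
verdict: equivalent


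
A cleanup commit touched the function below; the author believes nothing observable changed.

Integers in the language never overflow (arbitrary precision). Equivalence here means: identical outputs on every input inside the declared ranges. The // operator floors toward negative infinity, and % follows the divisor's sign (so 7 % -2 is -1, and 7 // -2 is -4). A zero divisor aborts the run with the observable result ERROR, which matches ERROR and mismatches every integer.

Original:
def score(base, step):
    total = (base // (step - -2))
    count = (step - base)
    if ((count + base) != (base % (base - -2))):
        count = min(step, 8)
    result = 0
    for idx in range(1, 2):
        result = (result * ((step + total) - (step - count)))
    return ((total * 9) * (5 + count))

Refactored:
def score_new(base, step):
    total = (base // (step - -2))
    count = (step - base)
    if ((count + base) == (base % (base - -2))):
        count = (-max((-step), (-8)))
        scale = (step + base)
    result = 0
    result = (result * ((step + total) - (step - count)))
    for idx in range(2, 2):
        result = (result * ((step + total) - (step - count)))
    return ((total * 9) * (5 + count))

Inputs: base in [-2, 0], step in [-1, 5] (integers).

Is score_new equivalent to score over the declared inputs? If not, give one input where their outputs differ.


Try base=-1, step=-1.
score: total becomes -1; next count becomes 0; next ((count + base) != (base % (base - -2))) evaluates to true; next count becomes -1; next result becomes 0; next at idx=1:; next result becomes 0; next final value -36
score_new: total becomes -1; next count becomes 0; next ((count + base) == (base % (base - -2))) evaluates to false; next result becomes 0; next result becomes 0; next idx never enters its loop body; next final value -45
-36 != -45, so the rewrite changes behavior.
verdict: not equivalent; witness: base=-1, step=-1


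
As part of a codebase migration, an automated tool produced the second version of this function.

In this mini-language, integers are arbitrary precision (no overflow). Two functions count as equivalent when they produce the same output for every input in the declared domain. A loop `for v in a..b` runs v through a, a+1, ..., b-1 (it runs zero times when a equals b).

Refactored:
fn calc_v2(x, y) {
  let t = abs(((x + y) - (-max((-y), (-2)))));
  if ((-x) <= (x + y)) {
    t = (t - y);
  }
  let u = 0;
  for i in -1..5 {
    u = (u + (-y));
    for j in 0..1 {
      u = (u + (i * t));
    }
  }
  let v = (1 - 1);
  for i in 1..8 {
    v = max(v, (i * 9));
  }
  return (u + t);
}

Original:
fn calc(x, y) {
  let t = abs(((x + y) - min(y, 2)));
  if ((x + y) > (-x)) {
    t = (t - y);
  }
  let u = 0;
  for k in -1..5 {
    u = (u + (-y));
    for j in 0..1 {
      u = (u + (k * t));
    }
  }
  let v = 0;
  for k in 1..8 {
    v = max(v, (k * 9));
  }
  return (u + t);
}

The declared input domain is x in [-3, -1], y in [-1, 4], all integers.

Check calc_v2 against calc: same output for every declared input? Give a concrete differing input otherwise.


These are not equivalent — on x=-2, y=4 the outputs split (-24 vs -64).
calc: t = 0; ((x + y) > (-x)) -> false; u = 0; [k=-1]; u = -4; [j=0]; u = -4; [k=0]; u = -8; [j=0]; u = -8; [k=1]; u = -12; [j=0]; u = -12; [k=2]; u = -16; [j=0]; u = -16; [k=3]; u = -20; [j=0]; u = -20; [k=4]; u = -24; [j=0]; u = -24; v = 0; [k=1]; v = 9; [k=2]; v = 18; [k=3]; v = 27; [k=4]; v = 36; [k=5]; v = 45; [k=6]; v = 54; [k=7]; v = 63; return -24
calc_v2: t = 0; ((-x) <= (x + y)) -> true; t = -4; u = 0; [i=-1]; u = -4; [j=0]; u = 0; [i=0]; u = -4; [j=0]; u = -4; [i=1]; u = -8; [j=0]; u = -12; [i=2]; u = -16; [j=0]; u = -24; [i=3]; u = -28; [j=0]; u = -40; [i=4]; u = -44; [j=0]; u = -60; v = 0; [i=1]; v = 9; [i=2]; v = 18; [i=3]; v = 27; [i=4]; v = 36; [i=5]; v = 45; [i=6]; v = 54; [i=7]; v = 63; return -64
verdict: not equivalent; witness: x=-2, y=4


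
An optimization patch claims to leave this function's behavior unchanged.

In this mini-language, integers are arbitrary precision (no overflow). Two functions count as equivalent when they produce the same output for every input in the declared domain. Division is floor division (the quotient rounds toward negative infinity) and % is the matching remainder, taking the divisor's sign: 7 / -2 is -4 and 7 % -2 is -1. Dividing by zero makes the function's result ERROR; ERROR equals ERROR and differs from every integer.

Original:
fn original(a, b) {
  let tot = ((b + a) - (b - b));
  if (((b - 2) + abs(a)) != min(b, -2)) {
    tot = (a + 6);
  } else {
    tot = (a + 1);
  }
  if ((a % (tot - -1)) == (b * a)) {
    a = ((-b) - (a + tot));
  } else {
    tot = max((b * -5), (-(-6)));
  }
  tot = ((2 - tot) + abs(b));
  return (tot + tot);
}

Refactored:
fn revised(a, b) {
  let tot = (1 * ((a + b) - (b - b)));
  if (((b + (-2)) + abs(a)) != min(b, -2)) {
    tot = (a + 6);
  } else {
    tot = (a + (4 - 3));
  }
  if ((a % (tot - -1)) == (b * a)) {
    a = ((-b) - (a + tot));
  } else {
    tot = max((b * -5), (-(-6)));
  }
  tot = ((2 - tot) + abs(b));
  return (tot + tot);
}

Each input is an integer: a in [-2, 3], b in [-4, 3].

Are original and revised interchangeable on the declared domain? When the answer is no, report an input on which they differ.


The two are interchangeable: arithmetic usage differs, constant usage differs, and every declared input agrees.
Spot check at a=1, b=-3 — original: tot becomes -2; next (((b - 2) + abs(a)) != min(b, -2)) evaluates to true; next tot becomes 7; next ((a % (tot - -1)) == (b * a)) evaluates to false; next tot becomes 15; next tot becomes -10; next final value -20. revised: tot becomes -2; next (((b + (-2)) + abs(a)) != min(b, -2)) evaluates to true; next tot becomes 7; next ((a % (tot - -1)) == (b * a)) evaluates to false; next tot becomes 15; next tot becomes -10; next final value -20. Both give -20.
Sweeping the whole domain (48 inputs) finds no disagreement.
verdict: equivalent


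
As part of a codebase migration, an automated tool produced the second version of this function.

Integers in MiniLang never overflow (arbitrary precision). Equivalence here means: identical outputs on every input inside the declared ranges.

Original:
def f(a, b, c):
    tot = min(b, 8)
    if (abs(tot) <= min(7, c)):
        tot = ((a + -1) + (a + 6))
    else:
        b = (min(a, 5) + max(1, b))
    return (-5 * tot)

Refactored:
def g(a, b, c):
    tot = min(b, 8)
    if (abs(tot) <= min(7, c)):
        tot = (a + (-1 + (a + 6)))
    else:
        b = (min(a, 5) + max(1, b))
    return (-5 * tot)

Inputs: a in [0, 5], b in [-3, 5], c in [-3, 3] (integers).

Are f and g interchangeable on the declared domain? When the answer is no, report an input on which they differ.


Changes here: same computation, different form; the full 378-point sweep finds no disagreement.
verdict: equivalent


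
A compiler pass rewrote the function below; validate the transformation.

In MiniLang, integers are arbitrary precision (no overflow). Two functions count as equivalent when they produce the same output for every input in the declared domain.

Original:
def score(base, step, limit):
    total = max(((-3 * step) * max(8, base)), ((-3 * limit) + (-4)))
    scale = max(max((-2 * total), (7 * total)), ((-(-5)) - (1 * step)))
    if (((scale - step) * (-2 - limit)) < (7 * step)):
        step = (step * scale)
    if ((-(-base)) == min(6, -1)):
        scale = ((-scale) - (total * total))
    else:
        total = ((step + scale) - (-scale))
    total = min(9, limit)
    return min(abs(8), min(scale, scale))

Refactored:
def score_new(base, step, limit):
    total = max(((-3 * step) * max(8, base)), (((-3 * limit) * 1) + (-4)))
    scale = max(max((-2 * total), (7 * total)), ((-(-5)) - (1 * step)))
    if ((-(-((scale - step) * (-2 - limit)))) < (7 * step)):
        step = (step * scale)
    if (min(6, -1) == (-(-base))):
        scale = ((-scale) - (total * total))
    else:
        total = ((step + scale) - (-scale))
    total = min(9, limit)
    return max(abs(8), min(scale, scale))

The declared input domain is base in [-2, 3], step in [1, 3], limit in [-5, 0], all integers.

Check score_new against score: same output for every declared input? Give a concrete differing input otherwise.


Take base=-2, step=1, limit=-5.
score: total := 11 | scale := 77 | (((scale - step) * (-2 - limit)) < (7 * step)): false | ((-(-base)) == min(6, -1)): false | total := 155 | total := -5 | result 8
score_new: total := 11 | scale := 77 | ((-(-((scale - step) * (-2 - limit)))) < (7 * step)): false | (min(6, -1) == (-(-base))): false | total := 155 | total := -5 | result 77
8 vs 77 — the two versions disagree here.
verdict: not equivalent; witness: base=-2, step=1, limit=-5


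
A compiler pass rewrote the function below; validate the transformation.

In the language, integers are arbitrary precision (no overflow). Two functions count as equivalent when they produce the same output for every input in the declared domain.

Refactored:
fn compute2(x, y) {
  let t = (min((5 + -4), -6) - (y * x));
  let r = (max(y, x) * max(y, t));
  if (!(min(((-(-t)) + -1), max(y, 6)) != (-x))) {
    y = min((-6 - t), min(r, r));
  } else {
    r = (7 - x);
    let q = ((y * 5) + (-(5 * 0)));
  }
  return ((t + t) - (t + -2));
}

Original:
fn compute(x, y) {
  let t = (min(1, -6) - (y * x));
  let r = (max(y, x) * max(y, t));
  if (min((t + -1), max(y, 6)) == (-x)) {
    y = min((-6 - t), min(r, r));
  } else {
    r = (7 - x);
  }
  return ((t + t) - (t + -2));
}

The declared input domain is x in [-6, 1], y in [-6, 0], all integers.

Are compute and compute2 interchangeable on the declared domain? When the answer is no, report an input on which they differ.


The two are interchangeable: comparison usage differs; and local variable names differ; and boolean connective usage differs; and statement counts differ; and constant usage differs; and arithmetic usage differs, and every declared input agrees.
Spot check at x=-5, y=-3 — compute: t becomes -21; next r becomes 9; next (min((t + -1), max(y, 6)) == (-x)) evaluates to false; next r becomes 12; next final value -19. compute2: t becomes -21; next r becomes 9; next (!(min(((-(-t)) + -1), max(y, 6)) != (-x))) evaluates to false; next r becomes 12; next q becomes -15; next final value -19. Both give -19.
Checked all 56 inputs in the declared domain: the outputs agree on every one.
verdict: equivalent


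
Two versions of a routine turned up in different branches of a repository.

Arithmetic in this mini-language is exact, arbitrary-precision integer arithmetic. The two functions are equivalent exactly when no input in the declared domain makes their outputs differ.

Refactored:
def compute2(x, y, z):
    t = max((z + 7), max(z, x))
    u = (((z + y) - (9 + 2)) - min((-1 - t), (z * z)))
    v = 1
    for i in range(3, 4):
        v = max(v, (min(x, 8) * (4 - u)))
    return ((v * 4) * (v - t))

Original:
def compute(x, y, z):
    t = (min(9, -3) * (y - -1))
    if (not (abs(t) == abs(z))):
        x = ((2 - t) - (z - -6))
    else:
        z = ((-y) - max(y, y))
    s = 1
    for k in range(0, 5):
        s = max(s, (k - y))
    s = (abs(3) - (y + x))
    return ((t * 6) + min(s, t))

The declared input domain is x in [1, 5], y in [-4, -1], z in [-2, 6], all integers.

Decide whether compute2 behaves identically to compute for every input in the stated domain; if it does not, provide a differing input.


Take x=1, y=-4, z=-2.
compute: t = 9; (not (abs(t) == abs(z))) -> true; x = -11; s = 1; [k=0]; s = 4; [k=1]; s = 5; [k=2]; s = 6; [k=3]; s = 7; [k=4]; s = 8; s = 18; return 63
compute2: t = 5; u = -11; v = 1; [i=3]; v = 15; return 600
63 != 600, so the rewrite changes behavior.
verdict: not equivalent; witness: x=1, y=-4, z=-2


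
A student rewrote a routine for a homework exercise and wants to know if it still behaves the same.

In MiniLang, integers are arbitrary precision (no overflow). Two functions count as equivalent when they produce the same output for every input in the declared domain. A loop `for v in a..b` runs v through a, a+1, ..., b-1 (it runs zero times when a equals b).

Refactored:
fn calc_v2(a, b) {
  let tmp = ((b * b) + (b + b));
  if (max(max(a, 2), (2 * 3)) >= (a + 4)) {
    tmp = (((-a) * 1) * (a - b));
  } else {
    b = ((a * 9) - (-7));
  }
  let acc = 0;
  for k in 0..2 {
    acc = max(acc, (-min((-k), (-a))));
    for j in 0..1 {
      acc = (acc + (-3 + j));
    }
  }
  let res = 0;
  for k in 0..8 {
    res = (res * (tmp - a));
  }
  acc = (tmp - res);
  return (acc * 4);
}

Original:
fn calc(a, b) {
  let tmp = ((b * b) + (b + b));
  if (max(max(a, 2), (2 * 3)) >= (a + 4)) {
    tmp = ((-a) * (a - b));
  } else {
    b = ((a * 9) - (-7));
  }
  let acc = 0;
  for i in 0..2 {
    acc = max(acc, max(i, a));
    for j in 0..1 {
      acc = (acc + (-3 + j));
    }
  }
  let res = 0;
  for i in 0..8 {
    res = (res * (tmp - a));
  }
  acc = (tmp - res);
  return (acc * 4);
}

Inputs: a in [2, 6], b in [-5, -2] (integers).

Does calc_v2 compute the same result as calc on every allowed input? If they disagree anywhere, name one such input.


Although min/max/abs usage differs, constant usage differs, arithmetic usage differs, local variable names differ, 20/20 inputs agree.
verdict: equivalent


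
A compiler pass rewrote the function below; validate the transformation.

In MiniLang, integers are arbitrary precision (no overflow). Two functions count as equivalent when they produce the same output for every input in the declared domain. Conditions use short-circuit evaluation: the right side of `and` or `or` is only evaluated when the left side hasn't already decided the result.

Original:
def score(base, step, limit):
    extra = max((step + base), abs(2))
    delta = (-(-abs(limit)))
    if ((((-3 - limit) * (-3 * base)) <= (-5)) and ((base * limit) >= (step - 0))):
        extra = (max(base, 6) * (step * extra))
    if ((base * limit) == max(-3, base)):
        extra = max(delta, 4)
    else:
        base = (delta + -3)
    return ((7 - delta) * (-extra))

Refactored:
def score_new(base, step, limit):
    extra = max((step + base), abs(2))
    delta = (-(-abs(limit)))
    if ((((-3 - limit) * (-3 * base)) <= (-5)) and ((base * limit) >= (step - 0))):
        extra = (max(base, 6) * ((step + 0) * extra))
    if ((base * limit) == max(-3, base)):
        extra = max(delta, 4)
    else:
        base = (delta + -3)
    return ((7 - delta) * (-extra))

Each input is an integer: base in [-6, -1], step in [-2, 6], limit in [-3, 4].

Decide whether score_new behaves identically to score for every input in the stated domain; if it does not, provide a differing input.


Although arithmetic usage differs, plus constant usage differs, 432/432 inputs agree.
verdict: equivalent


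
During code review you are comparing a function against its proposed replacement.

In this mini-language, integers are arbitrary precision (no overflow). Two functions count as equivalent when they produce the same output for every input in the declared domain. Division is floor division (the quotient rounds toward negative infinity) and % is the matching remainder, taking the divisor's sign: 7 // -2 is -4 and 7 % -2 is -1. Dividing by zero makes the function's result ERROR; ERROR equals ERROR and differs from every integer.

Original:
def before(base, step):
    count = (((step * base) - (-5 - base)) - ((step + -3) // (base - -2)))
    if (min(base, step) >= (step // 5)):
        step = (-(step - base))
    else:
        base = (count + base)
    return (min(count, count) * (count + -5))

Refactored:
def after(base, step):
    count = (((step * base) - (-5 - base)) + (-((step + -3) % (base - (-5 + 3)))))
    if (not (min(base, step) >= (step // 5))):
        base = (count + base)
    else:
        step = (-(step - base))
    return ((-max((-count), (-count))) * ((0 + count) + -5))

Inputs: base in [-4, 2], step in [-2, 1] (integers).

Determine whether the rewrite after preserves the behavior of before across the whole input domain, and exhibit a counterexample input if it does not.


Consider the input base=-4, step=-2.
before: count becomes 7; next (min(base, step) >= (step // 5)) evaluates to false; next base becomes 3; next final value 14
after: count becomes 10; next (not (min(base, step) >= (step // 5))) evaluates to true; next base becomes 6; next final value 50
14 vs 50 — the two versions disagree here.
verdict: not equivalent; witness: base=-4, step=-2


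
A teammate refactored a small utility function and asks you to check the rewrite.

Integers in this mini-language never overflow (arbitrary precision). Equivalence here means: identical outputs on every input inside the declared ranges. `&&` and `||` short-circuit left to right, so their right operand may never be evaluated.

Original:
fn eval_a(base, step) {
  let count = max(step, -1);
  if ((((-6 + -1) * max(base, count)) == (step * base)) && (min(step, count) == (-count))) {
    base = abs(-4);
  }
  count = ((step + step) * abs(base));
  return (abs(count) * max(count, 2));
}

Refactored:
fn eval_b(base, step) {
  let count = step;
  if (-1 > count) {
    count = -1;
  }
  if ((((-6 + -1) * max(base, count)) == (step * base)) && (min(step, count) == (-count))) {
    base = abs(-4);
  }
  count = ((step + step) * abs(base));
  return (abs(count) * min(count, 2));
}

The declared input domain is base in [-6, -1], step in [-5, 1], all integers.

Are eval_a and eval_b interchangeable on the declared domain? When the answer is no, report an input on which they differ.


At base=-6, step=-5: eval_a gives 120, eval_b gives -3600.
verdict: not equivalent; witness: base=-6, step=-5


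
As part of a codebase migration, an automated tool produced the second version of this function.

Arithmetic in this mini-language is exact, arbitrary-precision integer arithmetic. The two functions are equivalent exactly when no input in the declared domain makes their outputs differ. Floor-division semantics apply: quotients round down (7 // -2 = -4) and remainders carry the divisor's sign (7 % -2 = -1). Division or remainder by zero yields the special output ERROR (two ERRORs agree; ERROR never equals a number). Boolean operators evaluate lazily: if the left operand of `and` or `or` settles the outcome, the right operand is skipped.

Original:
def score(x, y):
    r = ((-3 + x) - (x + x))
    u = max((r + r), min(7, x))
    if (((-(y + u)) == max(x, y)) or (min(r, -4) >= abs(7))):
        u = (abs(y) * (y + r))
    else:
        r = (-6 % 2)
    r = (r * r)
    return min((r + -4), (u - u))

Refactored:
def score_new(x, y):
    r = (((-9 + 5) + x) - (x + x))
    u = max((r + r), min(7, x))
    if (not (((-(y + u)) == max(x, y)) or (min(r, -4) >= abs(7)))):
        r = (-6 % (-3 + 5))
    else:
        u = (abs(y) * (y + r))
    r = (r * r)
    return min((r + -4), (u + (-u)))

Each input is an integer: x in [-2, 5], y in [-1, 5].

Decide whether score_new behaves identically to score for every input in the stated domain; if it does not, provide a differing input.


There is a counterexample at x=-2, y=1: -3 on one side, 0 on the other.
score: r := -1 | u := -2 | (((-(y + u)) == max(x, y)) or (min(r, -4) >= abs(7))): true | u := 0 | r := 1 | result -3
score_new: r := -2 | u := -2 | (not (((-(y + u)) == max(x, y)) or (min(r, -4) >= abs(7)))): false | u := -1 | r := 4 | result 0
verdict: not equivalent; witness: x=-2, y=1


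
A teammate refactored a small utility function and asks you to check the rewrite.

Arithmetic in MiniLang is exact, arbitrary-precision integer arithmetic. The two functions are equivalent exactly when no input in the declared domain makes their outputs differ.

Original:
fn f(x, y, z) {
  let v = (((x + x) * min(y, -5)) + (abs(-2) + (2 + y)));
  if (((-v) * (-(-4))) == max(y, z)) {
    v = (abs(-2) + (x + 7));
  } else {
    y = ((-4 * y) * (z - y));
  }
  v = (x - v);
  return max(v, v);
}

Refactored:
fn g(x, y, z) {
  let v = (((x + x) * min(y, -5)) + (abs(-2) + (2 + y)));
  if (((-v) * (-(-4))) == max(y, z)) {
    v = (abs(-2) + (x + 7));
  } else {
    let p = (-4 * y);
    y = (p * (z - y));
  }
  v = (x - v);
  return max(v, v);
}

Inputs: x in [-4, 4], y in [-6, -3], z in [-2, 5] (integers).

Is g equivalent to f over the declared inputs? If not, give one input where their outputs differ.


Behavior is preserved: although statement counts differ; local variable names differ, the outputs never diverge.
One worked example (x=3, y=-5, z=-2) — f: v=-31, then (((-v) * (-(-4))) == max(y, z)) is false, then y=60, then v=34, then returns 34; g: v=-31, then (((-v) * (-(-4))) == max(y, z)) is false, then p=20, then y=60, then v=34, then returns 34; agreement on 34.
Every one of the 288 inputs gives matching results.
verdict: equivalent


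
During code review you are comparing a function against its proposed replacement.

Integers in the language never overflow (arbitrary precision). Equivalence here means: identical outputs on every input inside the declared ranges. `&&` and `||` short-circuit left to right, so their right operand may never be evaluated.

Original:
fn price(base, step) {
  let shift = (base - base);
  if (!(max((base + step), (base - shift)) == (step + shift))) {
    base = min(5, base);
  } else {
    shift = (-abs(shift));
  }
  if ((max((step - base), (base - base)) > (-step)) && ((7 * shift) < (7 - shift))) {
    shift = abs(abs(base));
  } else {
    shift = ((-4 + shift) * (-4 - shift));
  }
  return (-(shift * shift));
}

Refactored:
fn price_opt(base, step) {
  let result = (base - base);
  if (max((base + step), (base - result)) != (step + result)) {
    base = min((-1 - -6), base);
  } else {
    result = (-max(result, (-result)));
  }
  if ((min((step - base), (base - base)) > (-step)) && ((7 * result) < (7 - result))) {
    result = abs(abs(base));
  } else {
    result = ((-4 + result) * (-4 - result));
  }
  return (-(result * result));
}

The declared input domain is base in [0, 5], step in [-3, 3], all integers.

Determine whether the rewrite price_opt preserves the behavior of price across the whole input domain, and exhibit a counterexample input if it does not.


Evaluate both at base=2, step=1.
price: shift=0, then (!(max((base + step), (base - shift)) == (step + shift))) is true, then base=2, then ((max((step - base), (base - base)) > (-step)) && ((7 * shift) < (7 - shift))) is true, then shift=2, then returns -4
price_opt: result=0, then (max((base + step), (base - result)) != (step + result)) is true, then base=2, then ((min((step - base), (base - base)) > (-step)) && ((7 * result) < (7 - result))) is false, then result=16, then returns -256
-4 and -256 differ, so these are not the same function on this domain.
verdict: not equivalent; witness: base=2, step=1


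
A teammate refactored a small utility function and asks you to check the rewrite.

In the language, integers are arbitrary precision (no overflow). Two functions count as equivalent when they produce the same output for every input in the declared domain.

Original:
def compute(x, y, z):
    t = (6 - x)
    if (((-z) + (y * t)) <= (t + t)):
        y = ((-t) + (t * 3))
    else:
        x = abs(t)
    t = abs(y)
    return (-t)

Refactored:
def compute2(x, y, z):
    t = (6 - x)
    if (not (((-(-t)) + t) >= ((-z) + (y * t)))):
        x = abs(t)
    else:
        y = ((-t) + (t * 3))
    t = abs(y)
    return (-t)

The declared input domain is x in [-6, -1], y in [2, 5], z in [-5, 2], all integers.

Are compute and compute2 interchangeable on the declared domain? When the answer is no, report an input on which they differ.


Behavior is preserved: although boolean connective usage differs, comparison usage differs, the outputs never diverge.
Tracing x=-4, y=4, z=-2: compute: t becomes 10; next (((-z) + (y * t)) <= (t + t)) evaluates to false; next x becomes 10; next t becomes 4; next final value -4 | compute2: t becomes 10; next (not (((-(-t)) + t) >= ((-z) + (y * t)))) evaluates to true; next x becomes 10; next t becomes 4; next final value -4 — matching result -4.
Every one of the 192 inputs gives matching results.
verdict: equivalent
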